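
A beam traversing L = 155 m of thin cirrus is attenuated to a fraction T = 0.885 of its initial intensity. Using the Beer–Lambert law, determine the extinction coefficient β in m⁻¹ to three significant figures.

0.000788 m⁻¹

Beer–Lambert: T = exp(−βL) ⇒ β = −ln(T)/L = −ln(0.885)/155 = 0.1222/155 = 0.0007882 m⁻¹.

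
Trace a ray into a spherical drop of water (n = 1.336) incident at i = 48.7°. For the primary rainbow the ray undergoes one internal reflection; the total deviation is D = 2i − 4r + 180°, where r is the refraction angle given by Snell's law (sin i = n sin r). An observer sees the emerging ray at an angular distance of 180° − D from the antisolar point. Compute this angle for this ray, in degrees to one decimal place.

sin r = sin 48.7° / 1.336 = 0.7513/1.336 = 0.5623; r = 34.22°.
D = 2·48.7° − 4·34.22° + 180° = 97.40° − 136.87° + 180° = 140.53°.
Angle from antisolar point = 180° − D = 39.47°.

39.5°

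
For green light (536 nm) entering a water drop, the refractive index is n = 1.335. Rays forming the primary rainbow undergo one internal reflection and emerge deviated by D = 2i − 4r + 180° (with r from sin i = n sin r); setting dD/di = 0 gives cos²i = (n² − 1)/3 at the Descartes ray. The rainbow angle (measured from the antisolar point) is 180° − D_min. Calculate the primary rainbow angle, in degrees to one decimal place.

41.8°

cos²i = (1.78222 − 1)/3 = 0.26074; i = arccos(0.51063) = 59.294°.
sin r = sin 59.294°/1.335 = 0.64405; r = 40.094°.
D_min = 2·59.294° − 4·40.094° + 180° = 138.212°.
Rainbow angle = 180° − D_min = 41.788°.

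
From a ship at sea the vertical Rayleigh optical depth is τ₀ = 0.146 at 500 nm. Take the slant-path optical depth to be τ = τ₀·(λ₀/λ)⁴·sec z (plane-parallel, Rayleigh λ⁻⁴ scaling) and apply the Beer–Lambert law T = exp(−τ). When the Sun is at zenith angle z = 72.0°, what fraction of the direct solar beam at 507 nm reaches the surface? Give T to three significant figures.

sec 72.0° = 3.2361.
τ = 0.146 × (500/507)⁴ × 3.2361 = 0.146 × 0.9459 × 3.2361 = 0.4469.
T = exp(−0.4469) = 0.6396.

0.640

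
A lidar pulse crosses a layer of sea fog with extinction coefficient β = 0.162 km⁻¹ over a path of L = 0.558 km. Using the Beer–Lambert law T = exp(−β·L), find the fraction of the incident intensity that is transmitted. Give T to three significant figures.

τ = β·L = 0.162 × 0.558 = 0.0904.
T = exp(−0.0904) = 0.9136.

0.914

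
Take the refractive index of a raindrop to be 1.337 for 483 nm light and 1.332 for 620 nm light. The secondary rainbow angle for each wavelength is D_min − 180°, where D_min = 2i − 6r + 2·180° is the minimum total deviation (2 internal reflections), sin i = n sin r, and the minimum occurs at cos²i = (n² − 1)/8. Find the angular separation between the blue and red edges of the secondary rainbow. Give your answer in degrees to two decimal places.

1.31°

At 483 nm (n = 1.337): cos²i = 0.09845 → i = 71.714°, r = 45.249°, D_min = 231.934°, rainbow angle = 51.934°.
At 620 nm (n = 1.332): cos²i = 0.09678 → i = 71.875°, r = 45.520°, D_min = 230.628°, rainbow angle = 50.628°.
Angular width = |51.934° − 50.628°| = 1.305°.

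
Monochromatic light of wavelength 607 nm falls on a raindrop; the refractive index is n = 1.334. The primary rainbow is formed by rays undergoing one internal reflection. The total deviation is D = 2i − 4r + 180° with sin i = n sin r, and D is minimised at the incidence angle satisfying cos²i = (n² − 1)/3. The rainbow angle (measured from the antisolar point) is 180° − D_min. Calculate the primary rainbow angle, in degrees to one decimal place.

41.9°

cos²i = (1.77956 − 1)/3 = 0.25985; i = arccos(0.50976) = 59.352°.
sin r = sin 59.352°/1.334 = 0.64492; r = 40.159°.
D_min = 2·59.352° − 4·40.159° + 180° = 138.067°.
Rainbow angle = 180° − D_min = 41.933°.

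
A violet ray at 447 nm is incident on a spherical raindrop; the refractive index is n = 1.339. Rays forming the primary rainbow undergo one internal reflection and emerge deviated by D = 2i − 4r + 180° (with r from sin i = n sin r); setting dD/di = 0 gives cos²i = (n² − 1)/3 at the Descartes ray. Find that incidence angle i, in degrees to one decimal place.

59.1°

cos²i = (1.339² − 1)/3 = (1.79292 − 1)/3 = 0.26431.
cos i = 0.51411, so i = 59.062°.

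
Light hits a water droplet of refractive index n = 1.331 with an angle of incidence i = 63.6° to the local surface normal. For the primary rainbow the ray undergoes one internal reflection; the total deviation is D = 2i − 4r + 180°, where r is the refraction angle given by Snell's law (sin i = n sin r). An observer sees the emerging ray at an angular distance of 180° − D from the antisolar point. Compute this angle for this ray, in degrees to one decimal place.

sin r = sin 63.6° / 1.331 = 0.8957/1.331 = 0.6730; r = 42.30°.
D = 2·63.6° − 4·42.30° + 180° = 127.20° − 169.18° + 180° = 138.02°.
Angle from antisolar point = 180° − D = 41.98°.

42.0°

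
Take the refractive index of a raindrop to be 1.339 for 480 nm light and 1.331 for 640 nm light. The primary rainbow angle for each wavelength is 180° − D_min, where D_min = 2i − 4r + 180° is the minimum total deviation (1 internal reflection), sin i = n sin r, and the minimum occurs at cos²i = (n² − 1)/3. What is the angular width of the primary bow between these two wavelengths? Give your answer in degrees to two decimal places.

At 480 nm (n = 1.339): cos²i = 0.26431 → i = 59.062°, r = 39.834°, D_min = 138.786°, rainbow angle = 41.214°.
At 640 nm (n = 1.331): cos²i = 0.25719 → i = 59.527°, r = 40.356°, D_min = 137.630°, rainbow angle = 42.370°.
Angular width = |41.214° − 42.370°| = 1.156°.

1.16°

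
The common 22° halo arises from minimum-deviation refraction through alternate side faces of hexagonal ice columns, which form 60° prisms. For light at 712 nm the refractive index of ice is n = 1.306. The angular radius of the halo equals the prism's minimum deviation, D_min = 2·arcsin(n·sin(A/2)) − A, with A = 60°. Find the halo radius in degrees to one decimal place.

n·sin(A/2) = 1.306 × sin 30° = 1.306 × 0.5000 = 0.6530.
D_min = 2·arcsin(0.6530) − 60° = 2 × 40.768° − 60° = 21.536°.

21.5°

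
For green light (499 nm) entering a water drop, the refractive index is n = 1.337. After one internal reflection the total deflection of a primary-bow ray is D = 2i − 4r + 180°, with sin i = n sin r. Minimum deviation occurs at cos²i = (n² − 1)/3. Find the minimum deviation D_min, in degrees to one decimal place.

138.5°

cos²i = (1.78757 − 1)/3 = 0.26252; i = arccos(0.51237) = 59.178°.
sin r = sin 59.178°/1.337 = 0.64231; r = 39.964°.
D_min = 2·59.178° − 4·39.964° + 180° = 138.500°.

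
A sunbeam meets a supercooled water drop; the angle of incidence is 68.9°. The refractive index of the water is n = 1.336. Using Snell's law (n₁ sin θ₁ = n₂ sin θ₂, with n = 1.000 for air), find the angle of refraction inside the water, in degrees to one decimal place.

44.3°

Snell: sin θ_r = sin θ_i / n = sin 68.9° / 1.336 = 0.9330 / 1.336 = 0.6983.
θ_r = arcsin(0.6983) = 44.29°.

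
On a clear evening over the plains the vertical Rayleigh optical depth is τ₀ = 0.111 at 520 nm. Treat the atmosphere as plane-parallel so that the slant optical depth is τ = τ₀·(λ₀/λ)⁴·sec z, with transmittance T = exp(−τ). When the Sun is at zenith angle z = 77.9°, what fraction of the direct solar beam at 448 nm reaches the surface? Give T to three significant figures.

sec 77.9° = 4.7706.
τ = 0.111 × (520/448)⁴ × 4.7706 = 0.111 × 1.8151 × 4.7706 = 0.9612.
T = exp(−0.9612) = 0.3824.

0.382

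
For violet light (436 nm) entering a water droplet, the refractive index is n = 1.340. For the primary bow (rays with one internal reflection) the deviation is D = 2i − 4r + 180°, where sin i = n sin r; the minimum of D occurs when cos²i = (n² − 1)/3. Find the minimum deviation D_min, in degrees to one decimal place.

138.9°

cos²i = (1.79560 − 1)/3 = 0.26520; i = arccos(0.51498) = 59.004°.
sin r = sin 59.004°/1.340 = 0.63971; r = 39.770°.
D_min = 2·59.004° − 4·39.770° + 180° = 138.929°.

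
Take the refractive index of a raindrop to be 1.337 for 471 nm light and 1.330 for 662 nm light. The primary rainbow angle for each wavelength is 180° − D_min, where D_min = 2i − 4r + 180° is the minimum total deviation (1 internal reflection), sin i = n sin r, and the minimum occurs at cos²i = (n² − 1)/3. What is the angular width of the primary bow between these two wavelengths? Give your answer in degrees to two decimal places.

At 471 nm (n = 1.337): cos²i = 0.26252 → i = 59.178°, r = 39.964°, D_min = 138.500°, rainbow angle = 41.500°.
At 662 nm (n = 1.330): cos²i = 0.25630 → i = 59.585°, r = 40.422°, D_min = 137.484°, rainbow angle = 42.516°.
Angular width = |41.500° − 42.516°| = 1.016°.

1.02°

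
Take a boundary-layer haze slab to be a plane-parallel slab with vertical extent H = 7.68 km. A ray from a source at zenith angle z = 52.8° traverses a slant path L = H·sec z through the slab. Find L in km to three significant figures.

12.7 km

sec z = 1/cos 52.8° = 1.6540.
L = 7.68 × 1.6540 = 12.703 km.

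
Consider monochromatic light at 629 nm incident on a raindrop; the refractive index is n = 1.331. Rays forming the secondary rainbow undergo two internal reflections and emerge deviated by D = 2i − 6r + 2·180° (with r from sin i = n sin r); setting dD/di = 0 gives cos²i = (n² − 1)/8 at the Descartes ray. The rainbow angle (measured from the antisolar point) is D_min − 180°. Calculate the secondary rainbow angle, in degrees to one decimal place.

50.4°

cos²i = (1.77156 − 1)/8 = 0.09645; i = arccos(0.31056) = 71.907°.
sin r = sin 71.907°/1.331 = 0.71417; r = 45.575°.
D_min = 2·71.907° − 6·45.575° + 360° = 230.365°.
Rainbow angle = D_min − 180° = 50.365°.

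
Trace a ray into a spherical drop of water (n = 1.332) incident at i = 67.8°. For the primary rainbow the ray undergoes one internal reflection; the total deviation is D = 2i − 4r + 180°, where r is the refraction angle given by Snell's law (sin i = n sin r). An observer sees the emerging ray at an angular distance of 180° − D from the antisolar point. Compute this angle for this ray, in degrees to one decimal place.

sin r = sin 67.8° / 1.332 = 0.9259/1.332 = 0.6951; r = 44.04°.
D = 2·67.8° − 4·44.04° + 180° = 135.60° − 176.14° + 180° = 139.46°.
Angle from antisolar point = 180° − D = 40.54°.

40.5°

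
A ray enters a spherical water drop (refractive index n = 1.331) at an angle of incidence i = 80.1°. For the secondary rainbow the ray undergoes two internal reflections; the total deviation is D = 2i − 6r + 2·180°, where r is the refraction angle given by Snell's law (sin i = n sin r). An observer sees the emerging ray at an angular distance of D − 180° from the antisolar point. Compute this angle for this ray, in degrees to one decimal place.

sin r = sin 80.1° / 1.331 = 0.9851/1.331 = 0.7401; r = 47.74°.
D = 2·80.1° − 6·47.74° + 2·180° = 160.20° − 286.45° + 360° = 233.75°.
Angle from antisolar point = D − 180° = 53.75°.

53.7°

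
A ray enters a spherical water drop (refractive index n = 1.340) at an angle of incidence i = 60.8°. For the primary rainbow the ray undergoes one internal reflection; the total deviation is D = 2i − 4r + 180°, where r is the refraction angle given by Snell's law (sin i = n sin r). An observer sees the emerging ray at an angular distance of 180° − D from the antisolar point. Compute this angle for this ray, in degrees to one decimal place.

sin r = sin 60.8° / 1.340 = 0.8729/1.340 = 0.6514; r = 40.65°.
D = 2·60.8° − 4·40.65° + 180° = 121.60° − 162.60° + 180° = 139.00°.
Angle from antisolar point = 180° − D = 41.00°.

41.0°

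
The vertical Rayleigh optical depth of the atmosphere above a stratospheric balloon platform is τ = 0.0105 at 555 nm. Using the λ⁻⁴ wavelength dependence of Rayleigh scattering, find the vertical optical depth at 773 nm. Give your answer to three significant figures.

0.00279

τ(773 nm) = τ(555 nm) × (555/773)⁴ = 0.0105 × (0.7180)⁴ = 0.0105 × 0.2657 = 0.0028.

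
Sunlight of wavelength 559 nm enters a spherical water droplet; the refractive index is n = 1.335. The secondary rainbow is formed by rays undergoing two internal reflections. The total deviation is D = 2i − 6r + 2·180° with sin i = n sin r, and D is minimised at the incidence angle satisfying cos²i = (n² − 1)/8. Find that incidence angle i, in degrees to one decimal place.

cos²i = (1.335² − 1)/8 = (1.78222 − 1)/8 = 0.09778.
cos i = 0.31269, so i = 71.778°.

71.8°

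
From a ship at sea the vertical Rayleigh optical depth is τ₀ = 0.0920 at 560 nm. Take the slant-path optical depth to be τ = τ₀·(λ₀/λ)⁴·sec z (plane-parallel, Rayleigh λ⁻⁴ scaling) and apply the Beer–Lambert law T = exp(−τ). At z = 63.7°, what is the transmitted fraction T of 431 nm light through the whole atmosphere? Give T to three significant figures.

0.553

sec 63.7° = 2.2570.
τ = 0.0920 × (560/431)⁴ × 2.2570 = 0.0920 × 2.8500 × 2.2570 = 0.5918.
T = exp(−0.5918) = 0.5533.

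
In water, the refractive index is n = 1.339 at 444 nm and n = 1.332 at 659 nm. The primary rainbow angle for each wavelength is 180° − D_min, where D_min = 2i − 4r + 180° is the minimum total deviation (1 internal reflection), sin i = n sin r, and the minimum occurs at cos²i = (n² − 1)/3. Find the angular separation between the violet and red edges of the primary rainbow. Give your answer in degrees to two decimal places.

At 444 nm (n = 1.339): cos²i = 0.26431 → i = 59.062°, r = 39.834°, D_min = 138.786°, rainbow angle = 41.214°.
At 659 nm (n = 1.332): cos²i = 0.25807 → i = 59.469°, r = 40.290°, D_min = 137.776°, rainbow angle = 42.224°.
Angular width = |41.214° − 42.224°| = 1.010°.

1.01°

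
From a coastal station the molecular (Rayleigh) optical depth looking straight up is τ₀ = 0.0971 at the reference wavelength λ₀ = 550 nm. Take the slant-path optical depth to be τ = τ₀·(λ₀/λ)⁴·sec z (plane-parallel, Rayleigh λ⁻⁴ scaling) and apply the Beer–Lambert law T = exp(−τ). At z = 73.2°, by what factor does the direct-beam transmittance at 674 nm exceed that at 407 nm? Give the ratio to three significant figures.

Airmass: sec 73.2° = 3.4598.
τ(674 nm) = 0.0971 × (550/674)⁴ × 3.4598 = 0.0971 × 0.4434 × 3.4598 = 0.1490.
τ(407 nm) = 0.0971 × (550/407)⁴ × 3.4598 = 0.0971 × 3.3348 × 3.4598 = 1.1203.
T(674)/T(407) = exp(τ_B − τ_A) = exp(0.9714) = 2.6416.

2.64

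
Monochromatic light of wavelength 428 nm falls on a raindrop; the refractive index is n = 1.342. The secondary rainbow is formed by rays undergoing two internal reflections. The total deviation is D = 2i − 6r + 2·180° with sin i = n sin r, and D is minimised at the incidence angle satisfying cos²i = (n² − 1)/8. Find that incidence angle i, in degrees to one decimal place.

cos²i = (1.342² − 1)/8 = (1.80096 − 1)/8 = 0.10012.
cos i = 0.31642, so i = 71.554°.

71.6°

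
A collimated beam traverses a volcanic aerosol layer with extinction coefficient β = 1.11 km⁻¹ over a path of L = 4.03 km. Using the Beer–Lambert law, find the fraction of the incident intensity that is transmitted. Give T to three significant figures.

0.0114

τ = β·L = 1.11 × 4.03 = 4.4733.
T = exp(−4.4733) = 0.0114.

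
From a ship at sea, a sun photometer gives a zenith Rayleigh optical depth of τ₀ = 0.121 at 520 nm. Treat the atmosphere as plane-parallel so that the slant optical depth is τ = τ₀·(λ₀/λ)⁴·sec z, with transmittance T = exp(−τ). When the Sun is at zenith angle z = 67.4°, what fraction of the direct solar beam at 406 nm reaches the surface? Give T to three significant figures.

sec 67.4° = 2.6022.
τ = 0.121 × (520/406)⁴ × 2.6022 = 0.121 × 2.6910 × 2.6022 = 0.8473.
T = exp(−0.8473) = 0.4286.

0.429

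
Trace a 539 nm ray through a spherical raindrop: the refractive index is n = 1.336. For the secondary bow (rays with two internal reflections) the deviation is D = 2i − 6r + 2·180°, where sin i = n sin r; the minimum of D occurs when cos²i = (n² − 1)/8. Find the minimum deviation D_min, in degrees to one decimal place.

cos²i = (1.78490 − 1)/8 = 0.09811; i = arccos(0.31323) = 71.746°.
sin r = sin 71.746°/1.336 = 0.71084; r = 45.303°.
D_min = 2·71.746° − 6·45.303° + 360° = 231.674°.

231.7°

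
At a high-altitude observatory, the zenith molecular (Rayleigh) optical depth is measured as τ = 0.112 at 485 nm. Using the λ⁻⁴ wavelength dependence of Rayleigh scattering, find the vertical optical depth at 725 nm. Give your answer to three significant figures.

τ(725 nm) = τ(485 nm) × (485/725)⁴ = 0.112 × (0.6690)⁴ = 0.112 × 0.2003 = 0.0224.

0.0224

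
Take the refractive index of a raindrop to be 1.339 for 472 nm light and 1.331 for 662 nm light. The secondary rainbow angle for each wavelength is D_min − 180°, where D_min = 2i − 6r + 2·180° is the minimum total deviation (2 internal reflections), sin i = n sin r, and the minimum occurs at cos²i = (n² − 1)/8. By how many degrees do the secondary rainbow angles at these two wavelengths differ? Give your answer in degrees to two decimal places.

2.09°

At 472 nm (n = 1.339): cos²i = 0.09912 → i = 71.650°, r = 45.141°, D_min = 232.451°, rainbow angle = 52.451°.
At 662 nm (n = 1.331): cos²i = 0.09645 → i = 71.907°, r = 45.575°, D_min = 230.365°, rainbow angle = 50.365°.
Angular width = |52.451° − 50.365°| = 2.086°.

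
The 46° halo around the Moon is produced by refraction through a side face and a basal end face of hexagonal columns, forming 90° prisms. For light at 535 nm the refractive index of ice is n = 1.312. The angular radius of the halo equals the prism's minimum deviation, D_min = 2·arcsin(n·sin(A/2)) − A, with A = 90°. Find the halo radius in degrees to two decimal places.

n·sin(A/2) = 1.312 × sin 45° = 1.312 × 0.7071 = 0.9277.
D_min = 2·arcsin(0.9277) − 90° = 2 × 68.083° − 90° = 46.166°.

46.17°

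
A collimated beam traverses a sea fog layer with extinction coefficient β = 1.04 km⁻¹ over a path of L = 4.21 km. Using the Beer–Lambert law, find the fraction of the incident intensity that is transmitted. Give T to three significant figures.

0.0125

τ = β·L = 1.04 × 4.21 = 4.3784.
T = exp(−4.3784) = 0.0125.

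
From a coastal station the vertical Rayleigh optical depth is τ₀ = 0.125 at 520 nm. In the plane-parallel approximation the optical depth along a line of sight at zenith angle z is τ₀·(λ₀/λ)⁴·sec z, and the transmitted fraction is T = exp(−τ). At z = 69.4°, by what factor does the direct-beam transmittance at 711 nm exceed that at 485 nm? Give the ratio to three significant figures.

1.44

Airmass: sec 69.4° = 2.8422.
τ(711 nm) = 0.125 × (520/711)⁴ × 2.8422 = 0.125 × 0.2861 × 2.8422 = 0.1016.
τ(485 nm) = 0.125 × (520/485)⁴ × 2.8422 = 0.125 × 1.3214 × 2.8422 = 0.4695.
T(711)/T(485) = exp(τ_B − τ_A) = exp(0.3678) = 1.4446.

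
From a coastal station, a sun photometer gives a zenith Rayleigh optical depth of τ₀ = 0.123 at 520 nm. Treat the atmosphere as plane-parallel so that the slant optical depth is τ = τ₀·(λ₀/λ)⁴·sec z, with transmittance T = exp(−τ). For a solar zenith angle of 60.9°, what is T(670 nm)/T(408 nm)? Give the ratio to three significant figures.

Airmass: sec 60.9° = 2.0562.
τ(670 nm) = 0.123 × (520/670)⁴ × 2.0562 = 0.123 × 0.3628 × 2.0562 = 0.0918.
τ(408 nm) = 0.123 × (520/408)⁴ × 2.0562 = 0.123 × 2.6386 × 2.0562 = 0.6673.
T(670)/T(408) = exp(τ_B − τ_A) = exp(0.5756) = 1.7781.

1.78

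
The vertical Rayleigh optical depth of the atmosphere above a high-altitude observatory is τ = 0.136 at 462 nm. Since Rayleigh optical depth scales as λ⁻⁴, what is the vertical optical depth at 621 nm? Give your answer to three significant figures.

τ(621 nm) = τ(462 nm) × (462/621)⁴ = 0.136 × (0.7440)⁴ = 0.136 × 0.3063 = 0.0417.

0.0417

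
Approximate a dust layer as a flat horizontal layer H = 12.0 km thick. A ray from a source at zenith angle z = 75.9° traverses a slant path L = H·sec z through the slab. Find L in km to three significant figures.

49.3 km

sec z = 1/cos 75.9° = 4.1048.
L = 12.0 × 4.1048 = 49.258 km.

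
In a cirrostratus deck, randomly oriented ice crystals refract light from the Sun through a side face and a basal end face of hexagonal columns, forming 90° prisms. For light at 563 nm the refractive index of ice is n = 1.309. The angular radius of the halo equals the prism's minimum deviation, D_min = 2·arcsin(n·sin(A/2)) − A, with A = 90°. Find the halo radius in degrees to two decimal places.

n·sin(A/2) = 1.309 × sin 45° = 1.309 × 0.7071 = 0.9256.
D_min = 2·arcsin(0.9256) − 90° = 2 × 67.759° − 90° = 45.519°.

45.52°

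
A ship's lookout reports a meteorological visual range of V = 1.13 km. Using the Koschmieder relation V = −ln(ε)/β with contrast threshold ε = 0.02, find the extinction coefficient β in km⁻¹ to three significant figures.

β = −ln(0.02) / V = 3.912 / 1.13 = 3.4620 km⁻¹.

3.46 km⁻¹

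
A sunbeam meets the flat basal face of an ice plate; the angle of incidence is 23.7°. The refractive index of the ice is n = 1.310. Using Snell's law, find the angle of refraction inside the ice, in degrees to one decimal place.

17.9°

Snell: sin θ_r = sin θ_i / n = sin 23.7° / 1.310 = 0.4019 / 1.310 = 0.3068.
θ_r = arcsin(0.3068) = 17.87°.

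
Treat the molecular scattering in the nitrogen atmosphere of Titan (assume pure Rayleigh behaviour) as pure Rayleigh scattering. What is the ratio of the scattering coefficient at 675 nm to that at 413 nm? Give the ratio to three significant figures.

0.140

Rayleigh scattering ∝ λ⁻⁴, so the ratio of coefficients is the inverse fourth power of the wavelength ratio.
σ(675)/σ(413) = (413/675)⁴ = (0.6119)⁴ = 0.1401.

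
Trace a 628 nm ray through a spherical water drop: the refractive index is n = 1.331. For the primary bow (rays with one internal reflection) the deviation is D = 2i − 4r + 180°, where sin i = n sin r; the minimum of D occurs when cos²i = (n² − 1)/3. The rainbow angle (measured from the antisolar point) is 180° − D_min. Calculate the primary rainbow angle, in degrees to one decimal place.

cos²i = (1.77156 − 1)/3 = 0.25719; i = arccos(0.50714) = 59.527°.
sin r = sin 59.527°/1.331 = 0.64753; r = 40.356°.
D_min = 2·59.527° − 4·40.356° + 180° = 137.630°.
Rainbow angle = 180° − D_min = 42.370°.

42.4°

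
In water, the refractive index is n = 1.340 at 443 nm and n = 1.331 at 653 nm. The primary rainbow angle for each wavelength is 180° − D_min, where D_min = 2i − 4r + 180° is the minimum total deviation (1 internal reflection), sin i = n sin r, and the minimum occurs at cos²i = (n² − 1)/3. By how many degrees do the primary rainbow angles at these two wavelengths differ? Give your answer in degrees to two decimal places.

1.30°

At 443 nm (n = 1.340): cos²i = 0.26520 → i = 59.004°, r = 39.770°, D_min = 138.929°, rainbow angle = 41.071°.
At 653 nm (n = 1.331): cos²i = 0.25719 → i = 59.527°, r = 40.356°, D_min = 137.630°, rainbow angle = 42.370°.
Angular width = |41.071° − 42.370°| = 1.299°.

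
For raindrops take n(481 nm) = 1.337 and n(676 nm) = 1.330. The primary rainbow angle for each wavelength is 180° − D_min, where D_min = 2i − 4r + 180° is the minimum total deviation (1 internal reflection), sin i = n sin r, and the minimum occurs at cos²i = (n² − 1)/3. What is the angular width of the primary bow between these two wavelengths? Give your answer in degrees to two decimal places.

1.02°

At 481 nm (n = 1.337): cos²i = 0.26252 → i = 59.178°, r = 39.964°, D_min = 138.500°, rainbow angle = 41.500°.
At 676 nm (n = 1.330): cos²i = 0.25630 → i = 59.585°, r = 40.422°, D_min = 137.484°, rainbow angle = 42.516°.
Angular width = |41.500° − 42.516°| = 1.016°.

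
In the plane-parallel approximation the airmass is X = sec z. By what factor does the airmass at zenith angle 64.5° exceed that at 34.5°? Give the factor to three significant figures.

1.91

X(64.5°)/X(34.5°) = sec 64.5° / sec 34.5° = cos 34.5° / cos 64.5° = 0.8241/0.4305 = 1.9143.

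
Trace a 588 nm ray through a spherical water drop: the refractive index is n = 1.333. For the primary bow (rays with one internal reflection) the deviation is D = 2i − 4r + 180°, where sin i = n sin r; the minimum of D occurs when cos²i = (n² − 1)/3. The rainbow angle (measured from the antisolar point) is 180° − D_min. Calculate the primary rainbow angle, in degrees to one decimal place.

cos²i = (1.77689 − 1)/3 = 0.25896; i = arccos(0.50888) = 59.410°.
sin r = sin 59.410°/1.333 = 0.64579; r = 40.225°.
D_min = 2·59.410° − 4·40.225° + 180° = 137.922°.
Rainbow angle = 180° − D_min = 42.078°.

42.1°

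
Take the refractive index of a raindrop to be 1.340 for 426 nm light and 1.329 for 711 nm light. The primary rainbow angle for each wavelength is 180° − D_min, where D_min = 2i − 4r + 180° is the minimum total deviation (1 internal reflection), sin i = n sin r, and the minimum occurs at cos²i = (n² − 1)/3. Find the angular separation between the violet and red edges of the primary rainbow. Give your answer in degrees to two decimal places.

At 426 nm (n = 1.340): cos²i = 0.26520 → i = 59.004°, r = 39.770°, D_min = 138.929°, rainbow angle = 41.071°.
At 711 nm (n = 1.329): cos²i = 0.25541 → i = 59.643°, r = 40.487°, D_min = 137.337°, rainbow angle = 42.663°.
Angular width = |41.071° − 42.663°| = 1.592°.

1.59°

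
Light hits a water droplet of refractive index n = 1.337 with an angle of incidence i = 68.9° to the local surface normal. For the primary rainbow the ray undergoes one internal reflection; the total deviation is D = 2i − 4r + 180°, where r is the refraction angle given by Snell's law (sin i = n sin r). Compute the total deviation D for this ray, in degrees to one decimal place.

sin r = sin 68.9° / 1.337 = 0.9330/1.337 = 0.6978; r = 44.25°.
D = 2·68.9° − 4·44.25° + 180° = 137.80° − 177.00° + 180° = 140.80°.

140.8°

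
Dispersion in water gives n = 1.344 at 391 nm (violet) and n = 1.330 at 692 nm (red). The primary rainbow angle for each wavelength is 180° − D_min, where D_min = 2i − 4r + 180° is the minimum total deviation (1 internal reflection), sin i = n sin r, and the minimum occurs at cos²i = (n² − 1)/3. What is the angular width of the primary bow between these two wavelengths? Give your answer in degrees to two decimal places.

2.01°

At 391 nm (n = 1.344): cos²i = 0.26878 → i = 58.772°, r = 39.512°, D_min = 139.495°, rainbow angle = 40.505°.
At 692 nm (n = 1.330): cos²i = 0.25630 → i = 59.585°, r = 40.422°, D_min = 137.484°, rainbow angle = 42.516°.
Angular width = |40.505° − 42.516°| = 2.011°.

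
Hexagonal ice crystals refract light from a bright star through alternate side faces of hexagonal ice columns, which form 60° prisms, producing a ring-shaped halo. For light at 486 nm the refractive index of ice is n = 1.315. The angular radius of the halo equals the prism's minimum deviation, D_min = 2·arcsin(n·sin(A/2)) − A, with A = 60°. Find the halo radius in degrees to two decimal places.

22.22°

n·sin(A/2) = 1.315 × sin 30° = 1.315 × 0.5000 = 0.6575.
D_min = 2·arcsin(0.6575) − 60° = 2 × 41.109° − 60° = 22.219°.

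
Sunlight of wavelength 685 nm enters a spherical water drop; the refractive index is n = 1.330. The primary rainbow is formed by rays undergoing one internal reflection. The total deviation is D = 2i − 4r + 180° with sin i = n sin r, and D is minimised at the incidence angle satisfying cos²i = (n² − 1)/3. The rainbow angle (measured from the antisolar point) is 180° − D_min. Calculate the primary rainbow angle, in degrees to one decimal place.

42.5°

cos²i = (1.76890 − 1)/3 = 0.25630; i = arccos(0.50626) = 59.585°.
sin r = sin 59.585°/1.330 = 0.64841; r = 40.422°.
D_min = 2·59.585° − 4·40.422° + 180° = 137.484°.
Rainbow angle = 180° − D_min = 42.516°.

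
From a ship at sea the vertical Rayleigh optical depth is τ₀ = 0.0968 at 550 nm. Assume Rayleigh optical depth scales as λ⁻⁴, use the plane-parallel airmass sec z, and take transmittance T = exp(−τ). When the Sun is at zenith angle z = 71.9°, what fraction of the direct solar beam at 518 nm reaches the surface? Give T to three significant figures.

sec 71.9° = 3.2188.
τ = 0.0968 × (550/518)⁴ × 3.2188 = 0.0968 × 1.2710 × 3.2188 = 0.3960.
T = exp(−0.3960) = 0.6730.

0.673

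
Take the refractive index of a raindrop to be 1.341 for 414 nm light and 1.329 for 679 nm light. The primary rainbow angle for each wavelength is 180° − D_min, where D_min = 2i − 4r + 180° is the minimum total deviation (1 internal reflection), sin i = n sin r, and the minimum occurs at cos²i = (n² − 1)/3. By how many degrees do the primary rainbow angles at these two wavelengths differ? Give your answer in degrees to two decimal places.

At 414 nm (n = 1.341): cos²i = 0.26609 → i = 58.946°, r = 39.705°, D_min = 139.071°, rainbow angle = 40.929°.
At 679 nm (n = 1.329): cos²i = 0.25541 → i = 59.643°, r = 40.487°, D_min = 137.337°, rainbow angle = 42.663°.
Angular width = |40.929° − 42.663°| = 1.735°.

1.73°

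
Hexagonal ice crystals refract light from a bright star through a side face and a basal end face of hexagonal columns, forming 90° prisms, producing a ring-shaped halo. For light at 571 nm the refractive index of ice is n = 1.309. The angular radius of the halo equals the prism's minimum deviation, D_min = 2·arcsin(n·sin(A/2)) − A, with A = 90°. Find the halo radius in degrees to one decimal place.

n·sin(A/2) = 1.309 × sin 45° = 1.309 × 0.7071 = 0.9256.
D_min = 2·arcsin(0.9256) − 90° = 2 × 67.759° − 90° = 45.519°.

45.5°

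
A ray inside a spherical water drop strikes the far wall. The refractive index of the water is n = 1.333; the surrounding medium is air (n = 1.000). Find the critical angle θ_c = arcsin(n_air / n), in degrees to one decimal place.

sin θ_c = n_air / n = 1.000 / 1.333 = 0.7502.
θ_c = arcsin(0.7502) = 48.61°.

48.6°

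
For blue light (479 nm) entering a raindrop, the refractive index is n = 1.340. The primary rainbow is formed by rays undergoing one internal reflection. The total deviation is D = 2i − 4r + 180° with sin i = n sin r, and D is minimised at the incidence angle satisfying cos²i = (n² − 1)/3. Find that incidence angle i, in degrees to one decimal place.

cos²i = (1.340² − 1)/3 = (1.79560 − 1)/3 = 0.26520.
cos i = 0.51498, so i = 59.004°.

59.0°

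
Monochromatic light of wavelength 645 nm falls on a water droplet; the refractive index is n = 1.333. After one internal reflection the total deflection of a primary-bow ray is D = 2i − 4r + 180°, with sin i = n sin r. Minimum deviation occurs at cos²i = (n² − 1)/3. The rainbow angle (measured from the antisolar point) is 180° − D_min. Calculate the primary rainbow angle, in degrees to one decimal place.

42.1°

cos²i = (1.77689 − 1)/3 = 0.25896; i = arccos(0.50888) = 59.410°.
sin r = sin 59.410°/1.333 = 0.64579; r = 40.225°.
D_min = 2·59.410° − 4·40.225° + 180° = 137.922°.
Rainbow angle = 180° − D_min = 42.078°.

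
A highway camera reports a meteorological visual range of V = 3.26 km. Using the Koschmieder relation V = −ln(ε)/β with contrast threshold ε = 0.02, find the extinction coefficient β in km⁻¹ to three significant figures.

β = −ln(0.02) / V = 3.912 / 3.26 = 1.2000 km⁻¹.

1.20 km⁻¹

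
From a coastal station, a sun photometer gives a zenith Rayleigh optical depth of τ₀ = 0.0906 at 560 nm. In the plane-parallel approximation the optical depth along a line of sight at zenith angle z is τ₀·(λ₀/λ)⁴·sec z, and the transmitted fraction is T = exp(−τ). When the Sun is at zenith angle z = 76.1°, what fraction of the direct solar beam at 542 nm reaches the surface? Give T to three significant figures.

0.651

sec 76.1° = 4.1627.
τ = 0.0906 × (560/542)⁴ × 4.1627 = 0.0906 × 1.1396 × 4.1627 = 0.4298.
T = exp(−0.4298) = 0.6506.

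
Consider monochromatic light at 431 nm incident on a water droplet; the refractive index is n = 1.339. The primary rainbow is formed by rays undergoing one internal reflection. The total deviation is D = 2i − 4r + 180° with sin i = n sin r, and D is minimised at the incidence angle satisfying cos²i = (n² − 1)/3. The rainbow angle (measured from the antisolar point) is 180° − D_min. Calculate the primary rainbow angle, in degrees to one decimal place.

41.2°

cos²i = (1.79292 − 1)/3 = 0.26431; i = arccos(0.51411) = 59.062°.
sin r = sin 59.062°/1.339 = 0.64057; r = 39.834°.
D_min = 2·59.062° − 4·39.834° + 180° = 138.786°.
Rainbow angle = 180° − D_min = 41.214°.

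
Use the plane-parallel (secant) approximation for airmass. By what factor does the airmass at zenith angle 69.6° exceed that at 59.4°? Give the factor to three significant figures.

X(69.6°)/X(59.4°) = sec 69.6° / sec 59.4° = cos 59.4° / cos 69.6° = 0.5090/0.3486 = 1.4604.

1.46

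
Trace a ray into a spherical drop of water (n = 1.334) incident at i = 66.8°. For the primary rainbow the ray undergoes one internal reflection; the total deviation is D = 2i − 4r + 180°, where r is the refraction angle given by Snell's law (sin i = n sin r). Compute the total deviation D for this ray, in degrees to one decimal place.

sin r = sin 66.8° / 1.334 = 0.9191/1.334 = 0.6890; r = 43.55°.
D = 2·66.8° − 4·43.55° + 180° = 133.60° − 174.21° + 180° = 139.39°.

139.4°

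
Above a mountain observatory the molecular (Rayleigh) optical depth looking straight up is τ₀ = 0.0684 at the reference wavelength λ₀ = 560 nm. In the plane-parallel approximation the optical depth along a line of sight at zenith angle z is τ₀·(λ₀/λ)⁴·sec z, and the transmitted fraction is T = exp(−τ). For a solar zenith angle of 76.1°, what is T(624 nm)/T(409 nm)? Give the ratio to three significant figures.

Airmass: sec 76.1° = 4.1627.
τ(624 nm) = 0.0684 × (560/624)⁴ × 4.1627 = 0.0684 × 0.6487 × 4.1627 = 0.1847.
τ(409 nm) = 0.0684 × (560/409)⁴ × 4.1627 = 0.0684 × 3.5145 × 4.1627 = 1.0007.
T(624)/T(409) = exp(τ_B − τ_A) = exp(0.8160) = 2.2614.

2.26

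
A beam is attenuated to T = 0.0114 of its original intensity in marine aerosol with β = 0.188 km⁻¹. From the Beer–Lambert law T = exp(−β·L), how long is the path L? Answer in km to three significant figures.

23.8 km

Beer–Lambert: T = exp(−βL) ⇒ L = −ln(T)/β = −ln(0.0114)/0.188 = 4.4741/0.188 = 23.8 km.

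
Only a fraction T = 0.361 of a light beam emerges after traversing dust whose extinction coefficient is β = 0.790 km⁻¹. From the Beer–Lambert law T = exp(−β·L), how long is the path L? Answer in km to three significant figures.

1.29 km

Beer–Lambert: T = exp(−βL) ⇒ L = −ln(T)/β = −ln(0.361)/0.790 = 1.0189/0.790 = 1.29 km.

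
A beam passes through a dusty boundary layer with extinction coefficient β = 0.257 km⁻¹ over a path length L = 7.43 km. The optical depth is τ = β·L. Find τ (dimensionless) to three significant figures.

1.91

τ = β·L = 0.257 × 7.43 = 1.9095.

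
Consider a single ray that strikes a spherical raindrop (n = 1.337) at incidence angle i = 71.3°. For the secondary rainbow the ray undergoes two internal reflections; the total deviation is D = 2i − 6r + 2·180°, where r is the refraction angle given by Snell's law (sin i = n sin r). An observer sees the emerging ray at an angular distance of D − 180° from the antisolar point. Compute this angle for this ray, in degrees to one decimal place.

sin r = sin 71.3° / 1.337 = 0.9472/1.337 = 0.7085; r = 45.11°.
D = 2·71.3° − 6·45.11° + 2·180° = 142.60° − 270.66° + 360° = 231.94°.
Angle from antisolar point = D − 180° = 51.94°.

51.9°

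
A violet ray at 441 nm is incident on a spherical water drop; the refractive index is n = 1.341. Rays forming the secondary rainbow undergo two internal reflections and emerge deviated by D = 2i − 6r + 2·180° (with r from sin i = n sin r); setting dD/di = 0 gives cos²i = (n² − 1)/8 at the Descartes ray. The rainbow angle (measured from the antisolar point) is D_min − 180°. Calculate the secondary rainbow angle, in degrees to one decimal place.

cos²i = (1.79828 − 1)/8 = 0.09979; i = arccos(0.31589) = 71.586°.
sin r = sin 71.586°/1.341 = 0.70753; r = 45.034°.
D_min = 2·71.586° − 6·45.034° + 360° = 232.966°.
Rainbow angle = D_min − 180° = 52.966°.

53.0°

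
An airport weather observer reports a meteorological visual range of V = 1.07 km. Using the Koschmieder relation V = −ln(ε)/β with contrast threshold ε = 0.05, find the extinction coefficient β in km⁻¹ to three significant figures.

2.80 km⁻¹

β = −ln(0.05) / V = 2.996 / 1.07 = 2.7997 km⁻¹.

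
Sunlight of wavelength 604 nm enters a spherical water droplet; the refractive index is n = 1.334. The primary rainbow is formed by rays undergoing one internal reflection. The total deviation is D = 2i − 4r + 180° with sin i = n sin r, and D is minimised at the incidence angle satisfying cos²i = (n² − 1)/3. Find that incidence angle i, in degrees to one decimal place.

59.4°

cos²i = (1.334² − 1)/3 = (1.77956 − 1)/3 = 0.25985.
cos i = 0.50976, so i = 59.352°.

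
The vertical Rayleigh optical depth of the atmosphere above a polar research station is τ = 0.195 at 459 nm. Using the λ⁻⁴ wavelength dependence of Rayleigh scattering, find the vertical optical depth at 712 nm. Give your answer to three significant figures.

τ(712 nm) = τ(459 nm) × (459/712)⁴ = 0.195 × (0.6447)⁴ = 0.195 × 0.1727 = 0.0337.

0.0337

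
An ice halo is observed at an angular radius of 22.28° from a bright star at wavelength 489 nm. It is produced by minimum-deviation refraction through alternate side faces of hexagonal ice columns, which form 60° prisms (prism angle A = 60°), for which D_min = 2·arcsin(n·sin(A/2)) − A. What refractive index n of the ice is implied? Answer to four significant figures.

1.316

Rearranging: n = sin((D_min + A)/2) / sin(A/2).
(D_min + A)/2 = (22.28° + 60°)/2 = 41.140°.
n = sin 41.140° / sin 30° = 0.6579 / 0.5000 = 1.3158.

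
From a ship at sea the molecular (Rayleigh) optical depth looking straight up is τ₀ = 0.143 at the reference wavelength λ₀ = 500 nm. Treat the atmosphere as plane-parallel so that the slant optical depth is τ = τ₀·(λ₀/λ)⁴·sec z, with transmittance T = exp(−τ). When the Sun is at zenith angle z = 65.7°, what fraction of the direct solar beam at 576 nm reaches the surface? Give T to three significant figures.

0.821

sec 65.7° = 2.4300.
τ = 0.143 × (500/576)⁴ × 2.4300 = 0.143 × 0.5678 × 2.4300 = 0.1973.
T = exp(−0.1973) = 0.8209.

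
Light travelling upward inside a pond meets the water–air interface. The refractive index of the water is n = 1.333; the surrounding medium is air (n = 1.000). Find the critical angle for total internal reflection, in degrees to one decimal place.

48.6°

sin θ_c = n_air / n = 1.000 / 1.333 = 0.7502.
θ_c = arcsin(0.7502) = 48.61°.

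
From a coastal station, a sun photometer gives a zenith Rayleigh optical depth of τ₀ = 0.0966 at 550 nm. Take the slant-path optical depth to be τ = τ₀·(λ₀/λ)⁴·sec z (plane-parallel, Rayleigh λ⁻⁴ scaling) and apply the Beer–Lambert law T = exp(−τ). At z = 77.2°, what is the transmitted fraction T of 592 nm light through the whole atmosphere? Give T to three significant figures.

0.723

sec 77.2° = 4.5137.
τ = 0.0966 × (550/592)⁴ × 4.5137 = 0.0966 × 0.7450 × 4.5137 = 0.3248.
T = exp(−0.3248) = 0.7226.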